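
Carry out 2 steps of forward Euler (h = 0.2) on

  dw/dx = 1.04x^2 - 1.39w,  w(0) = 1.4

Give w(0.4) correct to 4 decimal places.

Euler: w_{n+1} = w_n + h·f(x_n, w_n).
x=0.000000, w=1.400000: f=-1.946000 → w ← 1.400000 + 0.2·(-1.946000) = 1.010800
x=0.200000, w=1.010800: f=-1.363412 → w ← 1.010800 + 0.2·(-1.363412) = 0.738118
w(0.4) ≈ 0.7381

0.7381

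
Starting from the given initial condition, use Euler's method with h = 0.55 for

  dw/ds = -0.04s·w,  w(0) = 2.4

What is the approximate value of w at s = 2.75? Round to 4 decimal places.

Euler: w_{n+1} = w_n + h·f(s_n, w_n).
s=0.000000, w=2.400000: f=0.000000 → w ← 2.400000 + 0.55·0.000000 = 2.400000
s=0.550000, w=2.400000: f=-0.052800 → w ← 2.400000 + 0.55·(-0.052800) = 2.370960
s=1.100000, w=2.370960: f=-0.104322 → w ← 2.370960 + 0.55·(-0.104322) = 2.313583
s=1.650000, w=2.313583: f=-0.152696 → w ← 2.313583 + 0.55·(-0.152696) = 2.229600
s=2.200000, w=2.229600: f=-0.196205 → w ← 2.229600 + 0.55·(-0.196205) = 2.121687
w(2.75) ≈ 2.1217

2.1217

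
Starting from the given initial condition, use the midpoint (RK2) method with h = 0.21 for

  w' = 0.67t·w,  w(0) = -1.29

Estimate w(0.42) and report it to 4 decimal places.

Midpoint: k1 = f(t_n, w_n); k2 = f(t_n + h/2, w_n + (h/2)·k1); w_{n+1} = w_n + h·k2.
t=0.000000, w=-1.290000:
  k1 = f(0.000000, -1.290000) = 0.000000
  k2 = f(0.105000, -1.290000) = -0.090751
  w ← -1.290000 + 0.21·(-0.090751) = -1.309058
t=0.210000, w=-1.309058:
  k1 = f(0.210000, -1.309058) = -0.184184
  k2 = f(0.315000, -1.328397) = -0.280358
  w ← -1.309058 + 0.21·(-0.280358) = -1.367933
w(0.42) ≈ -1.3679

-1.3679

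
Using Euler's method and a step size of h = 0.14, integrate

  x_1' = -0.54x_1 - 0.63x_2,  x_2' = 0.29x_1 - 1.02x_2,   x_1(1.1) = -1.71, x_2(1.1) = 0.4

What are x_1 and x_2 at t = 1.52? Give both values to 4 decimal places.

Euler on (x_1,x_2): x_1_{n+1} = x_1_n + h·x_1', x_2_{n+1} = x_2_n + h·x_2'.
1.100000: (-1.710000, 0.400000); f=(0.671400, -0.903900) → (-1.616004, 0.273454)
1.240000: (-1.616004, 0.273454); f=(0.700366, -0.747564) → (-1.517953, 0.168795)
1.380000: (-1.517953, 0.168795); f=(0.713354, -0.612377) → (-1.418083, 0.083062)
(x_1(1.52), x_2(1.52)) ≈ (-1.4181, 0.0831)

-1.4181, 0.0831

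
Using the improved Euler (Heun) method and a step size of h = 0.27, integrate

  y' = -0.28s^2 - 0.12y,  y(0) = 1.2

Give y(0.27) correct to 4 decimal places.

Heun: k1 = f(s_n, y_n); k2 = f(s_n + h, y_n + h·k1); y_{n+1} = y_n + (h/2)·(k1 + k2).
s=0.000000, y=1.200000:
  k1 = f(0.000000, 1.200000) = -0.144000
  k2 = f(0.270000, 1.161120) = -0.159746
  y ← 1.200000 + (0.27/2)·(-0.144000 + (-0.159746)) = 1.158994
y(0.27) ≈ 1.1590

1.1590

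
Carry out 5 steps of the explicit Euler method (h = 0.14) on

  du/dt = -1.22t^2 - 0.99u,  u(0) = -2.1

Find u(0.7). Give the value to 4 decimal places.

-1.0876

Euler: u_{n+1} = u_n + h·f(t_n, u_n).
t=0.000000, u=-2.100000: f=2.079000 → u ← -2.100000 + 0.14·2.079000 = -1.808940
t=0.140000, u=-1.808940: f=1.766939 → u ← -1.808940 + 0.14·1.766939 = -1.561569
t=0.280000, u=-1.561569: f=1.450305 → u ← -1.561569 + 0.14·1.450305 = -1.358526
t=0.420000, u=-1.358526: f=1.129733 → u ← -1.358526 + 0.14·1.129733 = -1.200363
t=0.560000, u=-1.200363: f=0.805768 → u ← -1.200363 + 0.14·0.805768 = -1.087556
u(0.7) ≈ -1.0876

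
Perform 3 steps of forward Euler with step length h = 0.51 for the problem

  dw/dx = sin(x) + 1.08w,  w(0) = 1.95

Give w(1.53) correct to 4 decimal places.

8.0935

Euler: w_{n+1} = w_n + h·f(x_n, w_n).
x=0.000000, w=1.950000: f=2.106000 → w ← 1.950000 + 0.51·2.106000 = 3.024060
x=0.510000, w=3.024060: f=3.754162 → w ← 3.024060 + 0.51·3.754162 = 4.938683
x=1.020000, w=4.938683: f=6.185885 → w ← 4.938683 + 0.51·6.185885 = 8.093484
w(1.53) ≈ 8.0935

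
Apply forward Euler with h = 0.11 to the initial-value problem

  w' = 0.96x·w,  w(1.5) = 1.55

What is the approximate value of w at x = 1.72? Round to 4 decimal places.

2.1008

Euler: w_{n+1} = w_n + h·f(x_n, w_n).
x=1.500000, w=1.550000: f=2.232000 → w ← 1.550000 + 0.11·2.232000 = 1.795520
x=1.610000, w=1.795520: f=2.775156 → w ← 1.795520 + 0.11·2.775156 = 2.100787
w(1.72) ≈ 2.1008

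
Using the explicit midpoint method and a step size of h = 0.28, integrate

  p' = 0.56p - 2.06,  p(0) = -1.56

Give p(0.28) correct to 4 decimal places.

-2.4458

Midpoint: k1 = f(x_n, p_n); k2 = f(x_n + h/2, p_n + (h/2)·k1); p_{n+1} = p_n + h·k2.
x=0.000000, p=-1.560000:
  k1 = f(0.000000, -1.560000) = -2.933600
  k2 = f(0.140000, -1.970704) = -3.163594
  p ← -1.560000 + 0.28·(-3.163594) = -2.445806
p(0.28) ≈ -2.4458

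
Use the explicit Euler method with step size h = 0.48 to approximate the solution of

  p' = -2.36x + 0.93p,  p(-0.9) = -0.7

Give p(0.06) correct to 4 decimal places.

0.4860

Euler: p_{n+1} = p_n + h·f(x_n, p_n).
x=-0.900000, p=-0.700000: f=1.473000 → p ← -0.700000 + 0.48·1.473000 = 0.007040
x=-0.420000, p=0.007040: f=0.997747 → p ← 0.007040 + 0.48·0.997747 = 0.485959
p(0.06) ≈ 0.4860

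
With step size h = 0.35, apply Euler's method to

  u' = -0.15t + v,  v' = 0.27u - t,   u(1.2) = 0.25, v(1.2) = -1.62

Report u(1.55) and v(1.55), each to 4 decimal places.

-0.3800, -2.0164

Euler on (u,v): u_{n+1} = u_n + h·u', v_{n+1} = v_n + h·v'.
1.200000: (0.250000, -1.620000); f=(-1.800000, -1.132500) → (-0.380000, -2.016375)
(u(1.55), v(1.55)) ≈ (-0.3800, -2.0164)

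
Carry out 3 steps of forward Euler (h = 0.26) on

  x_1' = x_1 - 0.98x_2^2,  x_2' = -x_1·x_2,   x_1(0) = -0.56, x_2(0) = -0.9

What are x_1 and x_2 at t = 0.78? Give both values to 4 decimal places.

Euler on (x_1,x_2): x_1_{n+1} = x_1_n + h·x_1', x_2_{n+1} = x_2_n + h·x_2'.
0.000000: (-0.560000, -0.900000); f=(-1.353800, -0.504000) → (-0.911988, -1.031040)
0.260000: (-0.911988, -1.031040); f=(-1.953771, -0.940296) → (-1.419968, -1.275517)
0.520000: (-1.419968, -1.275517); f=(-3.014373, -1.811194) → (-2.203705, -1.746427)
(x_1(0.78), x_2(0.78)) ≈ (-2.2037, -1.7464)

-2.2037, -1.7464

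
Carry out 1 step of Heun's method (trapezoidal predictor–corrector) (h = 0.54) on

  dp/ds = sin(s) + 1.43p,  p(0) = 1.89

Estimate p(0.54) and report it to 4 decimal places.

Heun: k1 = f(s_n, p_n); k2 = f(s_n + h, p_n + h·k1); p_{n+1} = p_n + (h/2)·(k1 + k2).
s=0.000000, p=1.890000:
  k1 = f(0.000000, 1.890000) = 2.702700
  k2 = f(0.540000, 3.349458) = 5.303861
  p ← 1.890000 + (0.54/2)·(2.702700 + 5.303861) = 4.051771
p(0.54) ≈ 4.0518

4.0518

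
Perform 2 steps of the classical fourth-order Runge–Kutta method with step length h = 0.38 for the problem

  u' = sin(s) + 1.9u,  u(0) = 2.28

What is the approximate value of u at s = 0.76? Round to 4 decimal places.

RK4: k1 = f(s_n, u_n); k2 = f(s_n + h/2, u_n + (h/2)·k1); k3 = f(s_n + h/2, u_n + (h/2)·k2); k4 = f(s_n + h, u_n + h·k3); u_{n+1} = u_n + (h/6)·(k1 + 2k2 + 2k3 + k4).
s=0.000000, u=2.280000:
  k1 = f(0.000000, 2.280000) = 4.332000
  k2 = f(0.190000, 3.103080) = 6.084711
  k3 = f(0.190000, 3.436095) = 6.717440
  k4 = f(0.380000, 4.832627) = 9.552912
  u ← 2.280000 + (0.38/6)·(k1 + 2k2 + 2k3 + k4) = 4.780983
s=0.380000, u=4.780983:
  k1 = f(0.380000, 4.780983) = 9.454789
  k2 = f(0.570000, 6.577393) = 13.036679
  k3 = f(0.570000, 7.257953) = 14.329742
  k4 = f(0.760000, 10.226285) = 20.118864
  u ← 4.780983 + (0.38/6)·(k1 + 2k2 + 2k3 + k4) = 10.120395
u(0.76) ≈ 10.1204

10.1204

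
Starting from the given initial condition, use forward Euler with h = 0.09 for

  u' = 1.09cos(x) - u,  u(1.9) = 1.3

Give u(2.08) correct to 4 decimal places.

1.0077

Euler: u_{n+1} = u_n + h·f(x_n, u_n).
x=1.900000, u=1.300000: f=-1.652386 → u ← 1.300000 + 0.09·(-1.652386) = 1.151285
x=1.990000, u=1.151285: f=-1.594951 → u ← 1.151285 + 0.09·(-1.594951) = 1.007740
u(2.08) ≈ 1.0077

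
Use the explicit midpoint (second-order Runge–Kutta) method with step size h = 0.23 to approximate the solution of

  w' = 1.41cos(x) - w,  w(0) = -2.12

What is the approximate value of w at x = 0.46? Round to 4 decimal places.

Midpoint: k1 = f(x_n, w_n); k2 = f(x_n + h/2, w_n + (h/2)·k1); w_{n+1} = w_n + h·k2.
x=0.000000, w=-2.120000:
  k1 = f(0.000000, -2.120000) = 3.530000
  k2 = f(0.115000, -1.714050) = 3.114737
  w ← -2.120000 + 0.23·3.114737 = -1.403611
x=0.230000, w=-1.403611:
  k1 = f(0.230000, -1.403611) = 2.776480
  k2 = f(0.345000, -1.084315) = 2.411232
  w ← -1.403611 + 0.23·2.411232 = -0.849027
w(0.46) ≈ -0.8490

-0.8490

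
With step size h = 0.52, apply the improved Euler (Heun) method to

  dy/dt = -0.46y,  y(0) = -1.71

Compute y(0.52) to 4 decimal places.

Heun: k1 = f(t_n, y_n); k2 = f(t_n + h, y_n + h·k1); y_{n+1} = y_n + (h/2)·(k1 + k2).
t=0.000000, y=-1.710000:
  k1 = f(0.000000, -1.710000) = 0.786600
  k2 = f(0.520000, -1.300968) = 0.598445
  y ← -1.710000 + (0.52/2)·(0.786600 + 0.598445) = -1.349888
y(0.52) ≈ -1.3499

-1.3499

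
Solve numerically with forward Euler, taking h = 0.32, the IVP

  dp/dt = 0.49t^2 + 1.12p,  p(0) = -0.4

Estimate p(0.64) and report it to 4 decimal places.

-0.7220

Euler: p_{n+1} = p_n + h·f(t_n, p_n).
t=0.000000, p=-0.400000: f=-0.448000 → p ← -0.400000 + 0.32·(-0.448000) = -0.543360
t=0.320000, p=-0.543360: f=-0.558387 → p ← -0.543360 + 0.32·(-0.558387) = -0.722044
p(0.64) ≈ -0.7220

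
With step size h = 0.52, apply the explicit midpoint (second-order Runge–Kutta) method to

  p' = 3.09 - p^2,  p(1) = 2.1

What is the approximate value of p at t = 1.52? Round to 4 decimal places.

Midpoint: k1 = f(t_n, p_n); k2 = f(t_n + h/2, p_n + (h/2)·k1); p_{n+1} = p_n + h·k2.
t=1.000000, p=2.100000:
  k1 = f(1.000000, 2.100000) = -1.320000
  k2 = f(1.260000, 1.756800) = 0.003654
  p ← 2.100000 + 0.52·0.003654 = 2.101900
p(1.52) ≈ 2.1019

2.1019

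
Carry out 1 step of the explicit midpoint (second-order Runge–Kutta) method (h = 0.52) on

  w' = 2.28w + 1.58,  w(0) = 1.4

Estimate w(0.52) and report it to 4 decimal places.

5.3524

Midpoint: k1 = f(t_n, w_n); k2 = f(t_n + h/2, w_n + (h/2)·k1); w_{n+1} = w_n + h·k2.
t=0.000000, w=1.400000:
  k1 = f(0.000000, 1.400000) = 4.772000
  k2 = f(0.260000, 2.640720) = 7.600842
  w ← 1.400000 + 0.52·7.600842 = 5.352438
w(0.52) ≈ 5.3524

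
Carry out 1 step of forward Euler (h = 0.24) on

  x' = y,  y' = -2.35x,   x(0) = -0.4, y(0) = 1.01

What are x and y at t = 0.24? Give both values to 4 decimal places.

-0.1576, 1.2356

Euler on (x,y): x_{n+1} = x_n + h·x', y_{n+1} = y_n + h·y'.
0.000000: (-0.400000, 1.010000); f=(1.010000, 0.940000) → (-0.157600, 1.235600)
(x(0.24), y(0.24)) ≈ (-0.1576, 1.2356)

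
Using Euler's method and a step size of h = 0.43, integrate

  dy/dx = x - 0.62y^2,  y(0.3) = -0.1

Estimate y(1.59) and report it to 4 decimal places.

0.8080

Euler: y_{n+1} = y_n + h·f(x_n, y_n).
x=0.300000, y=-0.100000: f=0.293800 → y ← -0.100000 + 0.43·0.293800 = 0.026334
x=0.730000, y=0.026334: f=0.729570 → y ← 0.026334 + 0.43·0.729570 = 0.340049
x=1.160000, y=0.340049: f=1.088307 → y ← 0.340049 + 0.43·1.088307 = 0.808021
y(1.59) ≈ 0.8080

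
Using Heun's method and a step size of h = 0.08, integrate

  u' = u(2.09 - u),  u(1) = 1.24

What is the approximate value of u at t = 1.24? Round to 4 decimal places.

1.4766

Heun: k1 = f(t_n, u_n); k2 = f(t_n + h, u_n + h·k1); u_{n+1} = u_n + (h/2)·(k1 + k2).
t=1.000000, u=1.240000:
  k1 = f(1.000000, 1.240000) = 1.054000
  k2 = f(1.080000, 1.324320) = 1.014005
  u ← 1.240000 + (0.08/2)·(1.054000 + 1.014005) = 1.322720
t=1.080000, u=1.322720:
  k1 = f(1.080000, 1.322720) = 1.014896
  k2 = f(1.160000, 1.403912) = 0.963207
  u ← 1.322720 + (0.08/2)·(1.014896 + 0.963207) = 1.401844
t=1.160000, u=1.401844:
  k1 = f(1.160000, 1.401844) = 0.964687
  k2 = f(1.240000, 1.479019) = 0.903652
  u ← 1.401844 + (0.08/2)·(0.964687 + 0.903652) = 1.476578
u(1.24) ≈ 1.4766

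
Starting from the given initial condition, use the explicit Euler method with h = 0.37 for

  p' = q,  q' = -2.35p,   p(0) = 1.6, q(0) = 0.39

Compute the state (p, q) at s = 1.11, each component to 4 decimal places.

Euler on (p,q): p_{n+1} = p_n + h·p', q_{n+1} = q_n + h·q'.
0.000000: (1.600000, 0.390000); f=(0.390000, -3.760000) → (1.744300, -1.001200)
0.370000: (1.744300, -1.001200); f=(-1.001200, -4.099105) → (1.373856, -2.517869)
0.740000: (1.373856, -2.517869); f=(-2.517869, -3.228562) → (0.442245, -3.712437)
(p(1.11), q(1.11)) ≈ (0.4422, -3.7124)

0.4422, -3.7124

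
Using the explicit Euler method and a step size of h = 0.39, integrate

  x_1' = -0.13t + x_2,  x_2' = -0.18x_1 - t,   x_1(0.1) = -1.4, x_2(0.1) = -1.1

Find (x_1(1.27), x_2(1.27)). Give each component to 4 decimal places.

Euler on (x_1,x_2): x_1_{n+1} = x_1_n + h·x_1', x_2_{n+1} = x_2_n + h·x_2'.
0.100000: (-1.400000, -1.100000); f=(-1.113000, 0.152000) → (-1.834070, -1.040720)
0.490000: (-1.834070, -1.040720); f=(-1.104420, -0.159867) → (-2.264794, -1.103068)
0.880000: (-2.264794, -1.103068); f=(-1.217468, -0.472337) → (-2.739606, -1.287280)
(x_1(1.27), x_2(1.27)) ≈ (-2.7396, -1.2873)

-2.7396, -1.2873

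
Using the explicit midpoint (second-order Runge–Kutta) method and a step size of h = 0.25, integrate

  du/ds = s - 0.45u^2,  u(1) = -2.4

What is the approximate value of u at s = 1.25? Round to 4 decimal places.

Midpoint: k1 = f(s_n, u_n); k2 = f(s_n + h/2, u_n + (h/2)·k1); u_{n+1} = u_n + h·k2.
s=1.000000, u=-2.400000:
  k1 = f(1.000000, -2.400000) = -1.592000
  k2 = f(1.125000, -2.599000) = -1.914660
  u ← -2.400000 + 0.25·(-1.914660) = -2.878665
u(1.25) ≈ -2.8787

-2.8787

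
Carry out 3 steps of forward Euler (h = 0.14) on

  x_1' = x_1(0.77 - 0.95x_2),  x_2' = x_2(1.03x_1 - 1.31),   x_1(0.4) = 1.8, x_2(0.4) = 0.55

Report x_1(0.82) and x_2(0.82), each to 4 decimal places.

1.9594, 0.7020

Euler on (x_1,x_2): x_1_{n+1} = x_1_n + h·x_1', x_2_{n+1} = x_2_n + h·x_2'.
0.400000: (1.800000, 0.550000); f=(0.445500, 0.299200) → (1.862370, 0.591888)
0.540000: (1.862370, 0.591888); f=(0.386826, 0.360011) → (1.916526, 0.642289)
0.680000: (1.916526, 0.642289); f=(0.306309, 0.426494) → (1.959409, 0.701999)
(x_1(0.82), x_2(0.82)) ≈ (1.9594, 0.7020)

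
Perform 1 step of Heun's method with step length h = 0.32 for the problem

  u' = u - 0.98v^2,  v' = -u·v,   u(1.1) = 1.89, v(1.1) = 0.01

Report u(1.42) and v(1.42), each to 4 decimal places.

2.5915, 0.0054

Heun on (u,v): k1 = f(s_n, state_n); k2 = f(s_n + h, state_n + h·k1); state_{n+1} = state_n + (h/2)·(k1 + k2).
1.100000: (1.890000, 0.010000)
  k1 = (1.889902, -0.018900)
  predictor → (2.494769, 0.003952)
  k2 = (2.494753, -0.009859)
  → (2.591545, 0.005399)
(u(1.42), v(1.42)) ≈ (2.5915, 0.0054)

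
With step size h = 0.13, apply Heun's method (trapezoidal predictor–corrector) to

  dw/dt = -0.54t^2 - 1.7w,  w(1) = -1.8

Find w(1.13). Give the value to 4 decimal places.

-1.5183

Heun: k1 = f(t_n, w_n); k2 = f(t_n + h, w_n + h·k1); w_{n+1} = w_n + (h/2)·(k1 + k2).
t=1.000000, w=-1.800000:
  k1 = f(1.000000, -1.800000) = 2.520000
  k2 = f(1.130000, -1.472400) = 1.813554
  w ← -1.800000 + (0.13/2)·(2.520000 + 1.813554) = -1.518319
w(1.13) ≈ -1.5183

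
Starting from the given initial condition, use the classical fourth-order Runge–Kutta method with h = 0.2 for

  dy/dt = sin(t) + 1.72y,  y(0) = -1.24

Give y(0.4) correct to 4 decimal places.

-2.3664

RK4: k1 = f(t_n, y_n); k2 = f(t_n + h/2, y_n + (h/2)·k1); k3 = f(t_n + h/2, y_n + (h/2)·k2); k4 = f(t_n + h, y_n + h·k3); y_{n+1} = y_n + (h/6)·(k1 + 2k2 + 2k3 + k4).
t=0.000000, y=-1.240000:
  k1 = f(0.000000, -1.240000) = -2.132800
  k2 = f(0.100000, -1.453280) = -2.399808
  k3 = f(0.100000, -1.479981) = -2.445734
  k4 = f(0.200000, -1.729147) = -2.775463
  y ← -1.240000 + (0.2/6)·(k1 + 2k2 + 2k3 + k4) = -1.726645
t=0.200000, y=-1.726645:
  k1 = f(0.200000, -1.726645) = -2.771160
  k2 = f(0.300000, -2.003761) = -3.150948
  k3 = f(0.300000, -2.041740) = -3.216272
  k4 = f(0.400000, -2.369899) = -3.686808
  y ← -1.726645 + (0.2/6)·(k1 + 2k2 + 2k3 + k4) = -2.366392
y(0.4) ≈ -2.3664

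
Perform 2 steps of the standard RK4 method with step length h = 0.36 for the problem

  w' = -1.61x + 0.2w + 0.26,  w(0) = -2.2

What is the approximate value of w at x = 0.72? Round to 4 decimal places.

RK4: k1 = f(x_n, w_n); k2 = f(x_n + h/2, w_n + (h/2)·k1); k3 = f(x_n + h/2, w_n + (h/2)·k2); k4 = f(x_n + h, w_n + h·k3); w_{n+1} = w_n + (h/6)·(k1 + 2k2 + 2k3 + k4).
x=0.000000, w=-2.200000:
  k1 = f(0.000000, -2.200000) = -0.180000
  k2 = f(0.180000, -2.232400) = -0.476280
  k3 = f(0.180000, -2.285730) = -0.486946
  k4 = f(0.360000, -2.375301) = -0.794660
  w ← -2.200000 + (0.36/6)·(k1 + 2k2 + 2k3 + k4) = -2.374067
x=0.360000, w=-2.374067:
  k1 = f(0.360000, -2.374067) = -0.794413
  k2 = f(0.540000, -2.517061) = -1.112812
  k3 = f(0.540000, -2.574373) = -1.124275
  k4 = f(0.720000, -2.778806) = -1.454961
  w ← -2.374067 + (0.36/6)·(k1 + 2k2 + 2k3 + k4) = -2.777480
w(0.72) ≈ -2.7775

-2.7775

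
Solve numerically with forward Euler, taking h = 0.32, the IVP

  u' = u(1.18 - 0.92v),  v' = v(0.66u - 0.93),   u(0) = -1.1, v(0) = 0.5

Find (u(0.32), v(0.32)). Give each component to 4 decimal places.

-1.3534, 0.2350

Euler on (u,v): u_{n+1} = u_n + h·u', v_{n+1} = v_n + h·v'.
0.000000: (-1.100000, 0.500000); f=(-0.792000, -0.828000) → (-1.353440, 0.235040)
(u(0.32), v(0.32)) ≈ (-1.3534, 0.2350)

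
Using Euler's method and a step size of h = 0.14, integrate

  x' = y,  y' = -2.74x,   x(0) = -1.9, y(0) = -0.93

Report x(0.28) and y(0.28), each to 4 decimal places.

Euler on (x,y): x_{n+1} = x_n + h·x', y_{n+1} = y_n + h·y'.
0.000000: (-1.900000, -0.930000); f=(-0.930000, 5.206000) → (-2.030200, -0.201160)
0.140000: (-2.030200, -0.201160); f=(-0.201160, 5.562748) → (-2.058362, 0.577625)
(x(0.28), y(0.28)) ≈ (-2.0584, 0.5776)

-2.0584, 0.5776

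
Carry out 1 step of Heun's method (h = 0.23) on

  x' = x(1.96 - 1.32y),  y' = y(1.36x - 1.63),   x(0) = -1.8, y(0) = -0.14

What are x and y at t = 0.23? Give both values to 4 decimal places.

-2.8534, -0.0691

Heun on (x,y): k1 = f(t_n, state_n); k2 = f(t_n + h, state_n + h·k1); state_{n+1} = state_n + (h/2)·(k1 + k2).
0.000000: (-1.800000, -0.140000)
  k1 = (-3.860640, 0.570920)
  predictor → (-2.687947, -0.008688)
  k2 = (-5.299204, 0.045923)
  → (-2.853382, -0.069063)
(x(0.23), y(0.23)) ≈ (-2.8534, -0.0691)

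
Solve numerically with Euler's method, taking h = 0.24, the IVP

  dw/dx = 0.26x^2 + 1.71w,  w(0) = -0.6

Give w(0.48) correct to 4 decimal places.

-1.1899

Euler: w_{n+1} = w_n + h·f(x_n, w_n).
x=0.000000, w=-0.600000: f=-1.026000 → w ← -0.600000 + 0.24·(-1.026000) = -0.846240
x=0.240000, w=-0.846240: f=-1.432094 → w ← -0.846240 + 0.24·(-1.432094) = -1.189943
w(0.48) ≈ -1.1899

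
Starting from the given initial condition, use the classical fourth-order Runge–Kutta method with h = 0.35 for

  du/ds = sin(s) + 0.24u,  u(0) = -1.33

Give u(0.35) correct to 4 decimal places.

-1.3842

RK4: k1 = f(s_n, u_n); k2 = f(s_n + h/2, u_n + (h/2)·k1); k3 = f(s_n + h/2, u_n + (h/2)·k2); k4 = f(s_n + h, u_n + h·k3); u_{n+1} = u_n + (h/6)·(k1 + 2k2 + 2k3 + k4).
s=0.000000, u=-1.330000:
  k1 = f(0.000000, -1.330000) = -0.319200
  k2 = f(0.175000, -1.385860) = -0.158498
  k3 = f(0.175000, -1.357737) = -0.151749
  k4 = f(0.350000, -1.383112) = 0.010951
  u ← -1.330000 + (0.35/6)·(k1 + 2k2 + 2k3 + k4) = -1.384177
u(0.35) ≈ -1.3842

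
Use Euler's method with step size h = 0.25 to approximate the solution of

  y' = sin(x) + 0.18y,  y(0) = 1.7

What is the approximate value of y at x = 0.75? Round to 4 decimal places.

2.1245

Euler: y_{n+1} = y_n + h·f(x_n, y_n).
x=0.000000, y=1.700000: f=0.306000 → y ← 1.700000 + 0.25·0.306000 = 1.776500
x=0.250000, y=1.776500: f=0.567174 → y ← 1.776500 + 0.25·0.567174 = 1.918293
x=0.500000, y=1.918293: f=0.824718 → y ← 1.918293 + 0.25·0.824718 = 2.124473
y(0.75) ≈ 2.1245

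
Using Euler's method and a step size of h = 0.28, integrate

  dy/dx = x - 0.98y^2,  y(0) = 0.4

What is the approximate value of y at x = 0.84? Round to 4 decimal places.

0.5127

Euler: y_{n+1} = y_n + h·f(x_n, y_n).
x=0.000000, y=0.400000: f=-0.156800 → y ← 0.400000 + 0.28·(-0.156800) = 0.356096
x=0.280000, y=0.356096: f=0.155732 → y ← 0.356096 + 0.28·0.155732 = 0.399701
x=0.560000, y=0.399701: f=0.403434 → y ← 0.399701 + 0.28·0.403434 = 0.512663
y(0.84) ≈ 0.5127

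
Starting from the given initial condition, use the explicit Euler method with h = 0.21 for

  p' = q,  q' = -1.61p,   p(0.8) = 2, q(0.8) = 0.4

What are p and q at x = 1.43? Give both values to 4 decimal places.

1.8200, -1.6658

Euler on (p,q): p_{n+1} = p_n + h·p', q_{n+1} = q_n + h·q'.
0.800000: (2.000000, 0.400000); f=(0.400000, -3.220000) → (2.084000, -0.276200)
1.010000: (2.084000, -0.276200); f=(-0.276200, -3.355240) → (2.025998, -0.980800)
1.220000: (2.025998, -0.980800); f=(-0.980800, -3.261857) → (1.820030, -1.665790)
(p(1.43), q(1.43)) ≈ (1.8200, -1.6658)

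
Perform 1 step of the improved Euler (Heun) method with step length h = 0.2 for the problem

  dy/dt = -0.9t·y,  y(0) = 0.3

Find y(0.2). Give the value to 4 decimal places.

Heun: k1 = f(t_n, y_n); k2 = f(t_n + h, y_n + h·k1); y_{n+1} = y_n + (h/2)·(k1 + k2).
t=0.000000, y=0.300000:
  k1 = f(0.000000, 0.300000) = 0.000000
  k2 = f(0.200000, 0.300000) = -0.054000
  y ← 0.300000 + (0.2/2)·(0.000000 + (-0.054000)) = 0.294600
y(0.2) ≈ 0.2946

0.2946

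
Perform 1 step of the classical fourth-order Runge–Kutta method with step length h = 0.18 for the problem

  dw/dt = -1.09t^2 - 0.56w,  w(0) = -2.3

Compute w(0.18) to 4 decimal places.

-2.0815

RK4: k1 = f(t_n, w_n); k2 = f(t_n + h/2, w_n + (h/2)·k1); k3 = f(t_n + h/2, w_n + (h/2)·k2); k4 = f(t_n + h, w_n + h·k3); w_{n+1} = w_n + (h/6)·(k1 + 2k2 + 2k3 + k4).
t=0.000000, w=-2.300000:
  k1 = f(0.000000, -2.300000) = 1.288000
  k2 = f(0.090000, -2.184080) = 1.214256
  k3 = f(0.090000, -2.190717) = 1.217973
  k4 = f(0.180000, -2.080765) = 1.129912
  w ← -2.300000 + (0.18/6)·(k1 + 2k2 + 2k3 + k4) = -2.081529
w(0.18) ≈ -2.0815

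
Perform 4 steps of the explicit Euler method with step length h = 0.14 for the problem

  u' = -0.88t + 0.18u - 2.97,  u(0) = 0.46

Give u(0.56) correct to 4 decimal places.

Euler: u_{n+1} = u_n + h·f(t_n, u_n).
t=0.000000, u=0.460000: f=-2.887200 → u ← 0.460000 + 0.14·(-2.887200) = 0.055792
t=0.140000, u=0.055792: f=-3.083157 → u ← 0.055792 + 0.14·(-3.083157) = -0.375850
t=0.280000, u=-0.375850: f=-3.284053 → u ← -0.375850 + 0.14·(-3.284053) = -0.835617
t=0.420000, u=-0.835617: f=-3.490011 → u ← -0.835617 + 0.14·(-3.490011) = -1.324219
u(0.56) ≈ -1.3242

-1.3242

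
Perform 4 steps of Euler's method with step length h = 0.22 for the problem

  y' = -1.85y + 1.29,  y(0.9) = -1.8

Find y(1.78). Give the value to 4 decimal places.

Euler: y_{n+1} = y_n + h·f(t_n, y_n).
t=0.900000, y=-1.800000: f=4.620000 → y ← -1.800000 + 0.22·4.620000 = -0.783600
t=1.120000, y=-0.783600: f=2.739660 → y ← -0.783600 + 0.22·2.739660 = -0.180875
t=1.340000, y=-0.180875: f=1.624618 → y ← -0.180875 + 0.22·1.624618 = 0.176541
t=1.560000, y=0.176541: f=0.963399 → y ← 0.176541 + 0.22·0.963399 = 0.388489
y(1.78) ≈ 0.3885

0.3885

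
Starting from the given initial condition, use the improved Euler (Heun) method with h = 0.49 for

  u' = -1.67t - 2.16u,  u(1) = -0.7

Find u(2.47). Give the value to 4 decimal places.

-1.5877

Heun: k1 = f(t_n, u_n); k2 = f(t_n + h, u_n + h·k1); u_{n+1} = u_n + (h/2)·(k1 + k2).
t=1.000000, u=-0.700000:
  k1 = f(1.000000, -0.700000) = -0.158000
  k2 = f(1.490000, -0.777420) = -0.809073
  u ← -0.700000 + (0.49/2)·(-0.158000 + (-0.809073)) = -0.936933
t=1.490000, u=-0.936933:
  k1 = f(1.490000, -0.936933) = -0.464525
  k2 = f(1.980000, -1.164550) = -0.791172
  u ← -0.936933 + (0.49/2)·(-0.464525 + (-0.791172)) = -1.244579
t=1.980000, u=-1.244579:
  k1 = f(1.980000, -1.244579) = -0.618310
  k2 = f(2.470000, -1.547551) = -0.782191
  u ← -1.244579 + (0.49/2)·(-0.618310 + (-0.782191)) = -1.587701
u(2.47) ≈ -1.5877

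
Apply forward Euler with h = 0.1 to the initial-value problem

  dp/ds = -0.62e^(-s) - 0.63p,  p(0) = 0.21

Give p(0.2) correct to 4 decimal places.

Euler: p_{n+1} = p_n + h·f(s_n, p_n).
s=0.000000, p=0.210000: f=-0.752300 → p ← 0.210000 + 0.1·(-0.752300) = 0.134770
s=0.100000, p=0.134770: f=-0.645904 → p ← 0.134770 + 0.1·(-0.645904) = 0.070180
p(0.2) ≈ 0.0702

0.0702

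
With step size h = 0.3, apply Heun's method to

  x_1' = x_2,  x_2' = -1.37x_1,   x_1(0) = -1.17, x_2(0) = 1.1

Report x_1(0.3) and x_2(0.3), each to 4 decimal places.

-0.7679, 1.5131

Heun on (x_1,x_2): k1 = f(t_n, state_n); k2 = f(t_n + h, state_n + h·k1); state_{n+1} = state_n + (h/2)·(k1 + k2).
0.000000: (-1.170000, 1.100000)
  k1 = (1.100000, 1.602900)
  predictor → (-0.840000, 1.580870)
  k2 = (1.580870, 1.150800)
  → (-0.767869, 1.513055)
(x_1(0.3), x_2(0.3)) ≈ (-0.7679, 1.5131)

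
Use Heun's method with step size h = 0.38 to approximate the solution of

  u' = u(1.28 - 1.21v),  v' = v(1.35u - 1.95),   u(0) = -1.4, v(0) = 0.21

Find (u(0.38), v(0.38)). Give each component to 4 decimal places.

-2.1892, 0.1406

Heun on (u,v): k1 = f(t_n, state_n); k2 = f(t_n + h, state_n + h·k1); state_{n+1} = state_n + (h/2)·(k1 + k2).
0.000000: (-1.400000, 0.210000)
  k1 = (-1.436260, -0.806400)
  predictor → (-1.945779, -0.096432)
  k2 = (-2.717636, 0.441350)
  → (-2.189240, 0.140641)
(u(0.38), v(0.38)) ≈ (-2.1892, 0.1406)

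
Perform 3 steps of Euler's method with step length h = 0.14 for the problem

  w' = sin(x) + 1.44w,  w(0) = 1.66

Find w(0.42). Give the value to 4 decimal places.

Euler: w_{n+1} = w_n + h·f(x_n, w_n).
x=0.000000, w=1.660000: f=2.390400 → w ← 1.660000 + 0.14·2.390400 = 1.994656
x=0.140000, w=1.994656: f=3.011848 → w ← 1.994656 + 0.14·3.011848 = 2.416315
x=0.280000, w=2.416315: f=3.755849 → w ← 2.416315 + 0.14·3.755849 = 2.942134
w(0.42) ≈ 2.9421

2.9421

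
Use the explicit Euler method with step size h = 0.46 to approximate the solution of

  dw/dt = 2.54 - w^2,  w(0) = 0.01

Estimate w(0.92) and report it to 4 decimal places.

Euler: w_{n+1} = w_n + h·f(t_n, w_n).
t=0.000000, w=0.010000: f=2.539900 → w ← 0.010000 + 0.46·2.539900 = 1.178354
t=0.460000, w=1.178354: f=1.151482 → w ← 1.178354 + 0.46·1.151482 = 1.708036
w(0.92) ≈ 1.7080

1.7080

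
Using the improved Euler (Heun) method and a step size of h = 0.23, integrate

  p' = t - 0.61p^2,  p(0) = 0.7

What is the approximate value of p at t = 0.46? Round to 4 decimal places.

Heun: k1 = f(t_n, p_n); k2 = f(t_n + h, p_n + h·k1); p_{n+1} = p_n + (h/2)·(k1 + k2).
t=0.000000, p=0.700000:
  k1 = f(0.000000, 0.700000) = -0.298900
  k2 = f(0.230000, 0.631253) = -0.013073
  p ← 0.700000 + (0.23/2)·(-0.298900 + (-0.013073)) = 0.664123
t=0.230000, p=0.664123:
  k1 = f(0.230000, 0.664123) = -0.039046
  k2 = f(0.460000, 0.655142) = 0.198181
  p ← 0.664123 + (0.23/2)·(-0.039046 + 0.198181) = 0.682424
p(0.46) ≈ 0.6824

0.6824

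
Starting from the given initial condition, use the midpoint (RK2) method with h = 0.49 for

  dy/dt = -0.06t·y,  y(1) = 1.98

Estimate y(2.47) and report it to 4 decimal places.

Midpoint: k1 = f(t_n, y_n); k2 = f(t_n + h/2, y_n + (h/2)·k1); y_{n+1} = y_n + h·k2.
t=1.000000, y=1.980000:
  k1 = f(1.000000, 1.980000) = -0.118800
  k2 = f(1.245000, 1.950894) = -0.145732
  y ← 1.980000 + 0.49·(-0.145732) = 1.908591
t=1.490000, y=1.908591:
  k1 = f(1.490000, 1.908591) = -0.170628
  k2 = f(1.735000, 1.866788) = -0.194333
  y ← 1.908591 + 0.49·(-0.194333) = 1.813368
t=1.980000, y=1.813368:
  k1 = f(1.980000, 1.813368) = -0.215428
  k2 = f(2.225000, 1.760589) = -0.235039
  y ← 1.813368 + 0.49·(-0.235039) = 1.698200
y(2.47) ≈ 1.6982

1.6982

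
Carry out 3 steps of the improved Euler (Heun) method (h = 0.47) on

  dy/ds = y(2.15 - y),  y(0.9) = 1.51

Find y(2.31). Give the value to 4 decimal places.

Heun: k1 = f(s_n, y_n); k2 = f(s_n + h, y_n + h·k1); y_{n+1} = y_n + (h/2)·(k1 + k2).
s=0.900000, y=1.510000:
  k1 = f(0.900000, 1.510000) = 0.966400
  k2 = f(1.370000, 1.964208) = 0.364934
  y ← 1.510000 + (0.47/2)·(0.966400 + 0.364934) = 1.822864
s=1.370000, y=1.822864:
  k1 = f(1.370000, 1.822864) = 0.596325
  k2 = f(1.840000, 2.103136) = 0.098561
  y ← 1.822864 + (0.47/2)·(0.596325 + 0.098561) = 1.986162
s=1.840000, y=1.986162:
  k1 = f(1.840000, 1.986162) = 0.325409
  k2 = f(2.310000, 2.139104) = 0.023307
  y ← 1.986162 + (0.47/2)·(0.325409 + 0.023307) = 2.068110
y(2.31) ≈ 2.0681

2.0681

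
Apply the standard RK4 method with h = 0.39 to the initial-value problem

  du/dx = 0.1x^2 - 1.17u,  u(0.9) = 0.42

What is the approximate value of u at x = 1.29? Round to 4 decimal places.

RK4: k1 = f(x_n, u_n); k2 = f(x_n + h/2, u_n + (h/2)·k1); k3 = f(x_n + h/2, u_n + (h/2)·k2); k4 = f(x_n + h, u_n + h·k3); u_{n+1} = u_n + (h/6)·(k1 + 2k2 + 2k3 + k4).
x=0.900000, u=0.420000:
  k1 = f(0.900000, 0.420000) = -0.410400
  k2 = f(1.095000, 0.339972) = -0.277865
  k3 = f(1.095000, 0.365816) = -0.308103
  k4 = f(1.290000, 0.299840) = -0.184403
  u ← 0.420000 + (0.39/6)·(k1 + 2k2 + 2k3 + k4) = 0.305162
u(1.29) ≈ 0.3052

0.3052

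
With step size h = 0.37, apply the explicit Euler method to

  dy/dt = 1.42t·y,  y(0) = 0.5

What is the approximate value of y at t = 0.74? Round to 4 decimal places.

Euler: y_{n+1} = y_n + h·f(t_n, y_n).
t=0.000000, y=0.500000: f=0.000000 → y ← 0.500000 + 0.37·0.000000 = 0.500000
t=0.370000, y=0.500000: f=0.262700 → y ← 0.500000 + 0.37·0.262700 = 0.597199
y(0.74) ≈ 0.5972

0.5972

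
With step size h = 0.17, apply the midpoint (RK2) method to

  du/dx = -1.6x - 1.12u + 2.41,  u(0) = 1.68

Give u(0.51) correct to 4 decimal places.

1.7078

Midpoint: k1 = f(x_n, u_n); k2 = f(x_n + h/2, u_n + (h/2)·k1); u_{n+1} = u_n + h·k2.
x=0.000000, u=1.680000:
  k1 = f(0.000000, 1.680000) = 0.528400
  k2 = f(0.085000, 1.724914) = 0.342096
  u ← 1.680000 + 0.17·0.342096 = 1.738156
x=0.170000, u=1.738156:
  k1 = f(0.170000, 1.738156) = 0.191265
  k2 = f(0.255000, 1.754414) = 0.037056
  u ← 1.738156 + 0.17·0.037056 = 1.744456
x=0.340000, u=1.744456:
  k1 = f(0.340000, 1.744456) = -0.087791
  k2 = f(0.425000, 1.736994) = -0.215433
  u ← 1.744456 + 0.17·(-0.215433) = 1.707832
u(0.51) ≈ 1.7078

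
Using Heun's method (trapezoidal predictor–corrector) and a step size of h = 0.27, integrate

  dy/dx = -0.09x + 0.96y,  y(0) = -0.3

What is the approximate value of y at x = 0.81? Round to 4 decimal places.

Heun: k1 = f(x_n, y_n); k2 = f(x_n + h, y_n + h·k1); y_{n+1} = y_n + (h/2)·(k1 + k2).
x=0.000000, y=-0.300000:
  k1 = f(0.000000, -0.300000) = -0.288000
  k2 = f(0.270000, -0.377760) = -0.386950
  y ← -0.300000 + (0.27/2)·(-0.288000 + (-0.386950)) = -0.391118
x=0.270000, y=-0.391118:
  k1 = f(0.270000, -0.391118) = -0.399773
  k2 = f(0.540000, -0.499057) = -0.527695
  y ← -0.391118 + (0.27/2)·(-0.399773 + (-0.527695)) = -0.516326
x=0.540000, y=-0.516326:
  k1 = f(0.540000, -0.516326) = -0.544273
  k2 = f(0.810000, -0.663280) = -0.709649
  y ← -0.516326 + (0.27/2)·(-0.544273 + (-0.709649)) = -0.685606
y(0.81) ≈ -0.6856

-0.6856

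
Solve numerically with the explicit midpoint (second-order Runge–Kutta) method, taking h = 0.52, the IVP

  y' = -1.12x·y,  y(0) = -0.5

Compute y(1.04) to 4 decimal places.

Midpoint: k1 = f(x_n, y_n); k2 = f(x_n + h/2, y_n + (h/2)·k1); y_{n+1} = y_n + h·k2.
x=0.000000, y=-0.500000:
  k1 = f(0.000000, -0.500000) = 0.000000
  k2 = f(0.260000, -0.500000) = 0.145600
  y ← -0.500000 + 0.52·0.145600 = -0.424288
x=0.520000, y=-0.424288:
  k1 = f(0.520000, -0.424288) = 0.247105
  k2 = f(0.780000, -0.360041) = 0.314531
  y ← -0.424288 + 0.52·0.314531 = -0.260732
y(1.04) ≈ -0.2607

-0.2607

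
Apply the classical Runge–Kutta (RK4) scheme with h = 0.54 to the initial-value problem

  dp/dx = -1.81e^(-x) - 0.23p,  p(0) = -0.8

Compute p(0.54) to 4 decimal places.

RK4: k1 = f(x_n, p_n); k2 = f(x_n + h/2, p_n + (h/2)·k1); k3 = f(x_n + h/2, p_n + (h/2)·k2); k4 = f(x_n + h, p_n + h·k3); p_{n+1} = p_n + (h/6)·(k1 + 2k2 + 2k3 + k4).
x=0.000000, p=-0.800000:
  k1 = f(0.000000, -0.800000) = -1.626000
  k2 = f(0.270000, -1.239020) = -1.096742
  k3 = f(0.270000, -1.096120) = -1.129609
  k4 = f(0.540000, -1.409989) = -0.730477
  p ← -0.800000 + (0.54/6)·(k1 + 2k2 + 2k3 + k4) = -1.412826
p(0.54) ≈ -1.4128

-1.4128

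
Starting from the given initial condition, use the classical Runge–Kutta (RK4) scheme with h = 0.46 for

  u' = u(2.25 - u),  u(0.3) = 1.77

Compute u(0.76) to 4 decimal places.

2.0508

RK4: k1 = f(s_n, u_n); k2 = f(s_n + h/2, u_n + (h/2)·k1); k3 = f(s_n + h/2, u_n + (h/2)·k2); k4 = f(s_n + h, u_n + h·k3); u_{n+1} = u_n + (h/6)·(k1 + 2k2 + 2k3 + k4).
s=0.300000, u=1.770000:
  k1 = f(0.300000, 1.770000) = 0.849600
  k2 = f(0.530000, 1.965408) = 0.559339
  k3 = f(0.530000, 1.898648) = 0.667094
  k4 = f(0.760000, 2.076863) = 0.359582
  u ← 1.770000 + (0.46/6)·(k1 + 2k2 + 2k3 + k4) = 2.050757
u(0.76) ≈ 2.0508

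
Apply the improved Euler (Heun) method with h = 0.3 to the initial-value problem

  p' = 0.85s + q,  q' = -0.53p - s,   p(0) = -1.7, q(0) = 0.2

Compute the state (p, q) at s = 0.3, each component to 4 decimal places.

Heun on (p,q): k1 = f(s_n, state_n); k2 = f(s_n + h, state_n + h·k1); state_{n+1} = state_n + (h/2)·(k1 + k2).
0.000000: (-1.700000, 0.200000)
  k1 = (0.200000, 0.901000)
  predictor → (-1.640000, 0.470300)
  k2 = (0.725300, 0.569200)
  → (-1.561205, 0.420530)
(p(0.3), q(0.3)) ≈ (-1.5612, 0.4205)

-1.5612, 0.4205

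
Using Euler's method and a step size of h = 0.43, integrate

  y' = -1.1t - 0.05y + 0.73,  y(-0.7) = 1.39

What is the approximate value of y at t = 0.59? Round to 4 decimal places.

2.5902

Euler: y_{n+1} = y_n + h·f(t_n, y_n).
t=-0.700000, y=1.390000: f=1.430500 → y ← 1.390000 + 0.43·1.430500 = 2.005115
t=-0.270000, y=2.005115: f=0.926744 → y ← 2.005115 + 0.43·0.926744 = 2.403615
t=0.160000, y=2.403615: f=0.433819 → y ← 2.403615 + 0.43·0.433819 = 2.590157
y(0.59) ≈ 2.5902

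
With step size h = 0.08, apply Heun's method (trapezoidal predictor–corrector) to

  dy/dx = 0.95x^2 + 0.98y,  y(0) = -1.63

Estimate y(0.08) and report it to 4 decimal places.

Heun: k1 = f(x_n, y_n); k2 = f(x_n + h, y_n + h·k1); y_{n+1} = y_n + (h/2)·(k1 + k2).
x=0.000000, y=-1.630000:
  k1 = f(0.000000, -1.630000) = -1.597400
  k2 = f(0.080000, -1.757792) = -1.716556
  y ← -1.630000 + (0.08/2)·(-1.597400 + (-1.716556)) = -1.762558
y(0.08) ≈ -1.7626

-1.7626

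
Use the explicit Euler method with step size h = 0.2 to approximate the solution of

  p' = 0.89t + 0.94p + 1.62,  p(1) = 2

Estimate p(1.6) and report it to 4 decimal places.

Euler: p_{n+1} = p_n + h·f(t_n, p_n).
t=1.000000, p=2.000000: f=4.390000 → p ← 2.000000 + 0.2·4.390000 = 2.878000
t=1.200000, p=2.878000: f=5.393320 → p ← 2.878000 + 0.2·5.393320 = 3.956664
t=1.400000, p=3.956664: f=6.585264 → p ← 3.956664 + 0.2·6.585264 = 5.273717
p(1.6) ≈ 5.2737

5.2737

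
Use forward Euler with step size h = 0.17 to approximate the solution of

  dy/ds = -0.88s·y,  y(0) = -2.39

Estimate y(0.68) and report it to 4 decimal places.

Euler: y_{n+1} = y_n + h·f(s_n, y_n).
s=0.000000, y=-2.390000: f=0.000000 → y ← -2.390000 + 0.17·0.000000 = -2.390000
s=0.170000, y=-2.390000: f=0.357544 → y ← -2.390000 + 0.17·0.357544 = -2.329218
s=0.340000, y=-2.329218: f=0.696902 → y ← -2.329218 + 0.17·0.696902 = -2.210744
s=0.510000, y=-2.210744: f=0.992182 → y ← -2.210744 + 0.17·0.992182 = -2.042073
y(0.68) ≈ -2.0421

-2.0421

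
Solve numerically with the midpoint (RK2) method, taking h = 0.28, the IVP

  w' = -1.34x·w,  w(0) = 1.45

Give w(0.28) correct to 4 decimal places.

1.3738

Midpoint: k1 = f(x_n, w_n); k2 = f(x_n + h/2, w_n + (h/2)·k1); w_{n+1} = w_n + h·k2.
x=0.000000, w=1.450000:
  k1 = f(0.000000, 1.450000) = 0.000000
  k2 = f(0.140000, 1.450000) = -0.272020
  w ← 1.450000 + 0.28·(-0.272020) = 1.373834
w(0.28) ≈ 1.3738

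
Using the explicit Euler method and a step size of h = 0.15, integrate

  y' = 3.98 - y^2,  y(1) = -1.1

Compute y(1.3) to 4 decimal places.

-0.1578

Euler: y_{n+1} = y_n + h·f(t_n, y_n).
t=1.000000, y=-1.100000: f=2.770000 → y ← -1.100000 + 0.15·2.770000 = -0.684500
t=1.150000, y=-0.684500: f=3.511460 → y ← -0.684500 + 0.15·3.511460 = -0.157781
y(1.3) ≈ -0.1578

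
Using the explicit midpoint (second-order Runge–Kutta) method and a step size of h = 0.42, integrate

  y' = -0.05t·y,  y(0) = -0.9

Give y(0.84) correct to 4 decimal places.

-0.8842

Midpoint: k1 = f(t_n, y_n); k2 = f(t_n + h/2, y_n + (h/2)·k1); y_{n+1} = y_n + h·k2.
t=0.000000, y=-0.900000:
  k1 = f(0.000000, -0.900000) = 0.000000
  k2 = f(0.210000, -0.900000) = 0.009450
  y ← -0.900000 + 0.42·0.009450 = -0.896031
t=0.420000, y=-0.896031:
  k1 = f(0.420000, -0.896031) = 0.018817
  k2 = f(0.630000, -0.892080) = 0.028101
  y ← -0.896031 + 0.42·0.028101 = -0.884229
y(0.84) ≈ -0.8842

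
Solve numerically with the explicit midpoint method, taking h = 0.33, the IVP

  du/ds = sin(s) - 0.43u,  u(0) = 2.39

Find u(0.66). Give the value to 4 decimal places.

1.9976

Midpoint: k1 = f(s_n, u_n); k2 = f(s_n + h/2, u_n + (h/2)·k1); u_{n+1} = u_n + h·k2.
s=0.000000, u=2.390000:
  k1 = f(0.000000, 2.390000) = -1.027700
  k2 = f(0.165000, 2.220430) = -0.790532
  u ← 2.390000 + 0.33·(-0.790532) = 2.129124
s=0.330000, u=2.129124:
  k1 = f(0.330000, 2.129124) = -0.591480
  k2 = f(0.495000, 2.031530) = -0.398526
  u ← 2.129124 + 0.33·(-0.398526) = 1.997611
u(0.66) ≈ 1.9976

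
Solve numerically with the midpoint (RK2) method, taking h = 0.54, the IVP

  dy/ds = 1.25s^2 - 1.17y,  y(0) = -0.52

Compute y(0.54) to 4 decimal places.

-0.2460

Midpoint: k1 = f(s_n, y_n); k2 = f(s_n + h/2, y_n + (h/2)·k1); y_{n+1} = y_n + h·k2.
s=0.000000, y=-0.520000:
  k1 = f(0.000000, -0.520000) = 0.608400
  k2 = f(0.270000, -0.355732) = 0.507331
  y ← -0.520000 + 0.54·0.507331 = -0.246041
y(0.54) ≈ -0.2460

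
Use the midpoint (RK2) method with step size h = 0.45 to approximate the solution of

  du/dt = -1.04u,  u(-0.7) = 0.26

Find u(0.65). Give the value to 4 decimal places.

0.0686

Midpoint: k1 = f(t_n, u_n); k2 = f(t_n + h/2, u_n + (h/2)·k1); u_{n+1} = u_n + h·k2.
t=-0.700000, u=0.260000:
  k1 = f(-0.700000, 0.260000) = -0.270400
  k2 = f(-0.475000, 0.199160) = -0.207126
  u ← 0.260000 + 0.45·(-0.207126) = 0.166793
t=-0.250000, u=0.166793:
  k1 = f(-0.250000, 0.166793) = -0.173465
  k2 = f(-0.025000, 0.127764) = -0.132874
  u ← 0.166793 + 0.45·(-0.132874) = 0.107000
t=0.200000, u=0.107000:
  k1 = f(0.200000, 0.107000) = -0.111280
  k2 = f(0.425000, 0.081962) = -0.085240
  u ← 0.107000 + 0.45·(-0.085240) = 0.068642
u(0.65) ≈ 0.0686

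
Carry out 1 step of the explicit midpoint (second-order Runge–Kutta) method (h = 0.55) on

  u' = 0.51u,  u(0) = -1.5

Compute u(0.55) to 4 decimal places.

Midpoint: k1 = f(x_n, u_n); k2 = f(x_n + h/2, u_n + (h/2)·k1); u_{n+1} = u_n + h·k2.
x=0.000000, u=-1.500000:
  k1 = f(0.000000, -1.500000) = -0.765000
  k2 = f(0.275000, -1.710375) = -0.872291
  u ← -1.500000 + 0.55·(-0.872291) = -1.979760
u(0.55) ≈ -1.9798

-1.9798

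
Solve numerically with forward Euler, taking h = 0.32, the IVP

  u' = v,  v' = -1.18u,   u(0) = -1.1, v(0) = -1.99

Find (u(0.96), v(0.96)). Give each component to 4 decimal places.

Euler on (u,v): u_{n+1} = u_n + h·u', v_{n+1} = v_n + h·v'.
0.000000: (-1.100000, -1.990000); f=(-1.990000, 1.298000) → (-1.736800, -1.574640)
0.320000: (-1.736800, -1.574640); f=(-1.574640, 2.049424) → (-2.240685, -0.918824)
0.640000: (-2.240685, -0.918824); f=(-0.918824, 2.644008) → (-2.534709, -0.072742)
(u(0.96), v(0.96)) ≈ (-2.5347, -0.0727)

-2.5347, -0.0727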